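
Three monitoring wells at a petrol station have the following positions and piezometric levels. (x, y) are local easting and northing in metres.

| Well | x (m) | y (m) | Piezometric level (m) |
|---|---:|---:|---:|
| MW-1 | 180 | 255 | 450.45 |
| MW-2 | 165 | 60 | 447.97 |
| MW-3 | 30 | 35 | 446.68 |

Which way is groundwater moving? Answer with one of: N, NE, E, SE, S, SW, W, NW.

Taking MW-1 as reference: MW-2−MW-1 = (-15, -195, -2.48); MW-3−MW-1 = (-150, -220, -3.77).
Determinant of the coordinate differences = (-15)·(-220) − (-150)·(-195) = -25950.
∂h/∂x = [(-2.48)·(-220) − (-3.77)·(-195)] / -25950 = +0.007304
∂h/∂y = [(-15)·(-3.77) − (-150)·(-2.48)] / -25950 = +0.01216
Flow = −∇h = (-0.007304 east, -0.01216 north), which points southwest.

SW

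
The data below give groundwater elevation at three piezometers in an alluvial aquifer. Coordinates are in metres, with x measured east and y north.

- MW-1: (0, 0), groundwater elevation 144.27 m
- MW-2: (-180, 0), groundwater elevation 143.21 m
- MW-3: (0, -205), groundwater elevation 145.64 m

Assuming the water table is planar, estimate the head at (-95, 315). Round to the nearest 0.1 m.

141.6 m

∂h/∂x = (143.21 − 144.27) / (-180 − 0) = +0.005889
∂h/∂y = (145.64 − 144.27) / (-205 − 0) = -0.006683
h(-95, 315) = 144.27 + (+0.005889)·(-95) + (-0.006683)·(315) = 144.27 -0.559 -2.105 = 141.605 m.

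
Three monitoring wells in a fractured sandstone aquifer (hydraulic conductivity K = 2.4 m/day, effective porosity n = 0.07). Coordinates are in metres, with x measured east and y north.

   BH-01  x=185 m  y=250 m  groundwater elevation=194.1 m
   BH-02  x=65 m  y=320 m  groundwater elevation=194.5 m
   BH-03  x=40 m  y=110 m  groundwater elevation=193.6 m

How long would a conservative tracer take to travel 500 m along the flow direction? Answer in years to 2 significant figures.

9.0 years

With h = a·x + b·y + c and BH-01 as origin, the differences give:
  (-120)·a + 70·b = +0.4
  (-145)·a + (-140)·b = -0.5
Eliminate b (×(-140) and ×70, subtract): 26950·a = -21.00 → a = ∂h/∂x = -0.0007792
Back-substitute: b = ∂h/∂y = +0.004378.
|∇h| = √(-0.0007792² + 0.004378²) = 0.004447
Seepage velocity v = K·i/n = 2.4 × 0.004447 / 0.07 = 0.1525 m/day.
t = 500 / 0.1525 = 3279 days = 8.98 years.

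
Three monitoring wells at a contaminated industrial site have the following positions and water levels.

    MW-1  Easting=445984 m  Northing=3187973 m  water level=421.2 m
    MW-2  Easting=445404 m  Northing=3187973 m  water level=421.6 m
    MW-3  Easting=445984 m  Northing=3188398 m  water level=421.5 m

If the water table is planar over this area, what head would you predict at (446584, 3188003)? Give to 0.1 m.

420.8 m

∂h/∂x = (421.6 − 421.2) / (445404 − 445984) = -0.0006897
∂h/∂y = (421.5 − 421.2) / (3188398 − 3187973) = +0.0007059
h(446584, 3188003) = 421.2 + (-0.0006897)·(600) + (+0.0007059)·(30) = 421.2 -0.414 +0.021 = 420.807 m.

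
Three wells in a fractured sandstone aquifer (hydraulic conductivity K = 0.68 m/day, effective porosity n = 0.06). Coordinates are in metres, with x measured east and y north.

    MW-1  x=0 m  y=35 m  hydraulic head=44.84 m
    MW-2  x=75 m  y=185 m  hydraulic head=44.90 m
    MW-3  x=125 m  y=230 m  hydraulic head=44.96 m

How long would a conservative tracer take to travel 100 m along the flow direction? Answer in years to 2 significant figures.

15 years

Differences from MW-1: to MW-2 (Δx, Δy, Δh) = (75, 150, +0.06); to MW-3 = (125, 195, +0.12).
Determinant of the coordinate differences = 75·195 − 125·150 = -4125.
∂h/∂x = [(+0.06)·195 − (+0.12)·150] / -4125 = +0.001527
∂h/∂y = [75·(+0.12) − 125·(+0.06)] / -4125 = -0.0003636
|∇h| = √(0.001527² + -0.0003636²) = 0.00157
Seepage velocity v = K·i/n = 0.68 × 0.00157 / 0.06 = 0.01779 m/day.
t = 100 / 0.01779 = 5621 days = 15.4 years.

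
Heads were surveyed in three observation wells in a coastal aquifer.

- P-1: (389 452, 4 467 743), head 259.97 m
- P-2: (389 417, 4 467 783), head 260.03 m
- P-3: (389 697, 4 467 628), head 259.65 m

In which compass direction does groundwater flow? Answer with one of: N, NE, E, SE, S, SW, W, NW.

Three-point gradient (reference P-1): Δ to P-2 = (-35, 40, +0.06), Δ to P-3 = (245, -115, -0.32).
∂h/∂x = -0.001022, ∂h/∂y = +0.0006061 (det = -5775).
Flow = −∇h = (+0.001022 east, -0.0006061 north), which points southeast.

SE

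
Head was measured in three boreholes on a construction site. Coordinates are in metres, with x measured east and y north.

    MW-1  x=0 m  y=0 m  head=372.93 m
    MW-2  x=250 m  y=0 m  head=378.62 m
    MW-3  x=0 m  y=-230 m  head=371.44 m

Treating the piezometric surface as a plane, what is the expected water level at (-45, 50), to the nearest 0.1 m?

372.2 m

∂h/∂x = (378.62 − 372.93) / (250 − 0) = +0.02276
∂h/∂y = (371.44 − 372.93) / (-230 − 0) = +0.006478
h(-45, 50) = 372.93 + (+0.02276)·(-45) + (+0.006478)·(50) = 372.93 -1.024 +0.324 = 372.230 m.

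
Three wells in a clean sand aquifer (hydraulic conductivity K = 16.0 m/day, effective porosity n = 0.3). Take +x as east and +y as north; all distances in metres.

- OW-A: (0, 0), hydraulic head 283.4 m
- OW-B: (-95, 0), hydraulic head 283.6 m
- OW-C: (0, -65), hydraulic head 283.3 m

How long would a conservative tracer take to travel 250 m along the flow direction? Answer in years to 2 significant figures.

4.9 years

∂h/∂x = (283.6 − 283.4) / (-95 − 0) = -0.002105
∂h/∂y = (283.3 − 283.4) / (-65 − 0) = +0.001538
|∇h| = √(-0.002105² + 0.001538²) = 0.002607
Seepage velocity v = K·i/n = 16.0 × 0.002607 / 0.3 = 0.139 m/day.
t = 250 / 0.139 = 1799 days = 4.93 years.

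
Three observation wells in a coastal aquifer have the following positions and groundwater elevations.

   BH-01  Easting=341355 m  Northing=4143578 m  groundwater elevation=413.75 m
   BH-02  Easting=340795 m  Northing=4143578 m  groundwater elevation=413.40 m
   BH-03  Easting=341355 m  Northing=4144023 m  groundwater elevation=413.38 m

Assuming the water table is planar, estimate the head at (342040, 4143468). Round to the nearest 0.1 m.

∂h/∂x = (413.40 − 413.75) / (340795 − 341355) = +0.0006250
∂h/∂y = (413.38 − 413.75) / (4144023 − 4143578) = -0.0008315
h(342040, 4143468) = 413.75 + (+0.0006250)·(685) + (-0.0008315)·(-110) = 413.75 +0.428 +0.091 = 414.270 m.

414.3 m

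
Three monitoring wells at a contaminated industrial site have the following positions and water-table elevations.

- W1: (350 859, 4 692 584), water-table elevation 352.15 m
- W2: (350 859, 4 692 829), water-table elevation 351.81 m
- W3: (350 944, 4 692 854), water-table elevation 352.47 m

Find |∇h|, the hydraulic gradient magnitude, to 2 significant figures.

With h = a·x + b·y + c and W1 as origin, the differences give:
  0·a + 245·b = -0.34
  85·a + 270·b = +0.32
Eliminate b (×270 and ×245, subtract): -20825·a = -170.200 → a = ∂h/∂x = +0.008173
Back-substitute: b = ∂h/∂y = -0.001388.
|∇h| = √(0.008173² + -0.001388²) = 0.00829

0.0083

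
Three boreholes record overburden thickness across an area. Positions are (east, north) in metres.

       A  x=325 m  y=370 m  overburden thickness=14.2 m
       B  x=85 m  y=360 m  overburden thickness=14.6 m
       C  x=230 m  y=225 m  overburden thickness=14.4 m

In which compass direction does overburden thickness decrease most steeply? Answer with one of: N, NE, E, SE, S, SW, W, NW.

E

Taking A as reference: B−A = (-240, -10, +0.4); C−A = (-95, -145, +0.2).
Determinant of the coordinate differences = (-240)·(-145) − (-95)·(-10) = 33850.
∂d/∂x = [(+0.4)·(-145) − (+0.2)·(-10)] / 33850 = -0.001654
∂d/∂y = [(-240)·(+0.2) − (-95)·(+0.4)] / 33850 = -0.0002954
Steepest decrease is along −∇f = (+0.001654 E, +0.0002954 N) → east.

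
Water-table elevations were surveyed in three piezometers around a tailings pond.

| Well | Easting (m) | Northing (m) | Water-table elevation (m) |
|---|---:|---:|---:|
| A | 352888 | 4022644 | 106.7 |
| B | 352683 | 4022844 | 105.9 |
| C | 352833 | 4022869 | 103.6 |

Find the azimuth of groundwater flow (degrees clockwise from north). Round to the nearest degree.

Three-point gradient (reference A): Δ to B = (-205, 200, -0.8), Δ to C = (-55, 225, -3.1).
∂h/∂x = -0.01253, ∂h/∂y = -0.01684 (det = -35125).
Flow direction (−∇h) has components (+0.01253 E, +0.01684 N).
Azimuth = atan2(E, N) = atan2(+0.01253, +0.01684) = 36.6° ≈ 037°.

037°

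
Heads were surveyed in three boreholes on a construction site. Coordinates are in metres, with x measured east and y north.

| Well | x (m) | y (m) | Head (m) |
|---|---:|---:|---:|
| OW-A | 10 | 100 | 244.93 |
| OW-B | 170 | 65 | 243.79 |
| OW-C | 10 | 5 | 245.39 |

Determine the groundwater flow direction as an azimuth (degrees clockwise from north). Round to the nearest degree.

059°

Three-point gradient (reference OW-A): Δ to OW-B = (160, -35, -1.14), Δ to OW-C = (0, -95, +0.46).
∂h/∂x = -0.008184, ∂h/∂y = -0.004842 (det = -15200).
Flow direction (−∇h) has components (+0.008184 E, +0.004842 N).
Azimuth = atan2(E, N) = atan2(+0.008184, +0.004842) = 59.4° ≈ 059°.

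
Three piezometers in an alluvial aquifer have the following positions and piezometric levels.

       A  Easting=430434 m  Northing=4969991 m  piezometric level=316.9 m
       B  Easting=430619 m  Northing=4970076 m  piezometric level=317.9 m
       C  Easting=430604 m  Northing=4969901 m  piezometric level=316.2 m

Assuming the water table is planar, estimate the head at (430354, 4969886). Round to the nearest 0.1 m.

315.8 m

Taking A as reference: B−A = (185, 85, +1.0); C−A = (170, -90, -0.7).
Determinant of the coordinate differences = 185·(-90) − 170·85 = -31100.
∂h/∂x = [(+1.0)·(-90) − (-0.7)·85] / -31100 = +0.0009807
∂h/∂y = [185·(-0.7) − 170·(+1.0)] / -31100 = +0.009630
h(430354, 4969886) = 316.9 + (+0.0009807)·(-80) + (+0.009630)·(-105) = 316.9 -0.078 -1.011 = 315.810 m.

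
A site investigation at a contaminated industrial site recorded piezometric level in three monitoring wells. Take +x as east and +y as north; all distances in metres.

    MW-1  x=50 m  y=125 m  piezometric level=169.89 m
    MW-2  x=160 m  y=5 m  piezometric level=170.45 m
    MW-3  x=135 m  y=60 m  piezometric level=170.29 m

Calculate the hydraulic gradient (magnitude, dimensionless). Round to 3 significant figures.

Three-point gradient (reference MW-1): Δ to MW-2 = (110, -120, +0.56), Δ to MW-3 = (85, -65, +0.40).
∂h/∂x = +0.003803, ∂h/∂y = -0.001180 (det = 3050).
|∇h| = √(0.003803² + -0.001180²) = 0.003982

0.00398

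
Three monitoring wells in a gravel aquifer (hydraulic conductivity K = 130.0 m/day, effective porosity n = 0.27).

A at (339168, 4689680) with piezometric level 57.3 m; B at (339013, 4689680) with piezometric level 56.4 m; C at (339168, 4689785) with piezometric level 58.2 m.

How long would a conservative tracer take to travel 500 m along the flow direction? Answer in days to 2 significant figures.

100 days

∂h/∂x = (56.4 − 57.3) / (339013 − 339168) = +0.005806
∂h/∂y = (58.2 − 57.3) / (4689785 − 4689680) = +0.008571
|∇h| = √(0.005806² + 0.008571²) = 0.01035
Seepage velocity v = K·i/n = 130.0 × 0.01035 / 0.27 = 4.983 m/day.
t = 500 / 4.983 = 100.3 days.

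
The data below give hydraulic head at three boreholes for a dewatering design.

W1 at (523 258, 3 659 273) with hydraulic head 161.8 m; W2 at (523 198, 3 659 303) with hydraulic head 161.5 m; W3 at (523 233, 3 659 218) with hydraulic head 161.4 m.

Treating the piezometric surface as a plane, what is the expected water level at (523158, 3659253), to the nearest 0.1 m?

161.0 m

Taking W1 as reference: W2−W1 = (-60, 30, -0.3); W3−W1 = (-25, -55, -0.4).
Determinant of the coordinate differences = (-60)·(-55) − (-25)·30 = 4050.
∂h/∂x = [(-0.3)·(-55) − (-0.4)·30] / 4050 = +0.007037
∂h/∂y = [(-60)·(-0.4) − (-25)·(-0.3)] / 4050 = +0.004074
h(523158, 3659253) = 161.8 + (+0.007037)·(-100) + (+0.004074)·(-20) = 161.8 -0.704 -0.081 = 161.015 m.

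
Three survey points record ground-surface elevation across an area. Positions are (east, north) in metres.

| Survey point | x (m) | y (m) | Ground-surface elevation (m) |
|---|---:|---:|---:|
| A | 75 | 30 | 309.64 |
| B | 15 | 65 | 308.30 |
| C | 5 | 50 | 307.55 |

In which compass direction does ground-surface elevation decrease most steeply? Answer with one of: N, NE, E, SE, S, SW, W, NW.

Taking A as reference: B−A = (-60, 35, -1.34); C−A = (-70, 20, -2.09).
Determinant of the coordinate differences = (-60)·20 − (-70)·35 = 1250.
∂z/∂x = [(-1.34)·20 − (-2.09)·35] / 1250 = +0.03708
∂z/∂y = [(-60)·(-2.09) − (-70)·(-1.34)] / 1250 = +0.02528
Steepest decrease is along −∇f = (-0.03708 E, -0.02528 N) → southwest.

SW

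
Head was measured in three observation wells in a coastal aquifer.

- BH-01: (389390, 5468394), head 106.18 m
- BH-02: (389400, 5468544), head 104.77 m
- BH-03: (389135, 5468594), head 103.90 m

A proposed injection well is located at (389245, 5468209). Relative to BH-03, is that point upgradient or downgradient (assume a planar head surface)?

upgradient

Three-point gradient (reference BH-01): Δ to BH-02 = (10, 150, -1.41), Δ to BH-03 = (-255, 200, -2.28).
∂h/∂x = +0.001491, ∂h/∂y = -0.009499 (det = 40250).
Head at (389245, 5468209) = 106.18 + (+0.001491)·(-145) + (-0.009499)·(-185) = 107.72 m.
That is higher than the 103.90 m at BH-03, so the point is upgradient.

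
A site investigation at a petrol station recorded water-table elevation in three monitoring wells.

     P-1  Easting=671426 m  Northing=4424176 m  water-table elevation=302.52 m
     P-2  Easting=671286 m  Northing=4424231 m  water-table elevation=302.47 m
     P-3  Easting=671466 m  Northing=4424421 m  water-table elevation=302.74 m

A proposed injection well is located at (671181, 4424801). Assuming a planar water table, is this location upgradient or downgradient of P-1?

Three-point gradient (reference P-1): Δ to P-2 = (-140, 55, -0.05), Δ to P-3 = (40, 245, +0.22).
∂h/∂x = +0.0006671, ∂h/∂y = +0.0007890 (det = -36500).
Head at (671181, 4424801) = 302.52 + (+0.0006671)·(-245) + (+0.0007890)·(625) = 302.85 m.
That is higher than the 302.52 m at P-1, so the point is upgradient.

upgradient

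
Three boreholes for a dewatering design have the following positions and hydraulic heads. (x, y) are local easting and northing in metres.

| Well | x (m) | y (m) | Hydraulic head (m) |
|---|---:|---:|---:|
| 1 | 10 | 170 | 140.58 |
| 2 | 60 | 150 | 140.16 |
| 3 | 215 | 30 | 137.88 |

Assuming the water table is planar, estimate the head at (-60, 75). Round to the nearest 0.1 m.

Taking 1 as reference: 2−1 = (50, -20, -0.42); 3−1 = (205, -140, -2.70).
Determinant of the coordinate differences = 50·(-140) − 205·(-20) = -2900.
∂h/∂x = [(-0.42)·(-140) − (-2.70)·(-20)] / -2900 = -0.001655
∂h/∂y = [50·(-2.70) − 205·(-0.42)] / -2900 = +0.01686
h(-60, 75) = 140.58 + (-0.001655)·(-70) + (+0.01686)·(-95) = 140.58 +0.116 -1.602 = 139.094 m.

139.1 m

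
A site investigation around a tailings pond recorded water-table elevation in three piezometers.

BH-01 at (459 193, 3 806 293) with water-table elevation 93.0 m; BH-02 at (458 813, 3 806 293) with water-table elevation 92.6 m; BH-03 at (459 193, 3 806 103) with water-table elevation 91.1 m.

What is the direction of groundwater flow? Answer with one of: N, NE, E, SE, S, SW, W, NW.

∂h/∂x = (92.6 − 93.0) / (458813 − 459193) = +0.001053
∂h/∂y = (91.1 − 93.0) / (3806103 − 3806293) = +0.01000
Flow = −∇h = (-0.001053 east, -0.01000 north), which points south.

S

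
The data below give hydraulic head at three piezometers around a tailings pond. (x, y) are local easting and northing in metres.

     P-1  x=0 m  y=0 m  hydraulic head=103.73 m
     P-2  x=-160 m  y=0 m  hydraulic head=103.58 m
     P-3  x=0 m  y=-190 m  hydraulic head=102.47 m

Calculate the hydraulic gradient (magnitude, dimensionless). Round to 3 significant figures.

0.00670

∂h/∂x = (103.58 − 103.73) / (-160 − 0) = +0.0009375
∂h/∂y = (102.47 − 103.73) / (-190 − 0) = +0.006632
|∇h| = √(0.0009375² + 0.006632²) = 0.006698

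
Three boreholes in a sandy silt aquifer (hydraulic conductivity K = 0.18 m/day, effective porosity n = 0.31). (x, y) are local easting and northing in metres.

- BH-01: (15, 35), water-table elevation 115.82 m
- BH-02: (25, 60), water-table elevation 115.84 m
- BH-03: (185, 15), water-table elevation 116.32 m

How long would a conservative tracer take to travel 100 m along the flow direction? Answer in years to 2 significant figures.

160 years

With h = a·x + b·y + c and BH-01 as origin, the differences give:
  10·a + 25·b = +0.02
  170·a + (-20)·b = +0.50
Eliminate b (×(-20) and ×25, subtract): -4450·a = -12.900 → a = ∂h/∂x = +0.002899
Back-substitute: b = ∂h/∂y = -0.0003596.
|∇h| = √(0.002899² + -0.0003596²) = 0.002921
Seepage velocity v = K·i/n = 0.18 × 0.002921 / 0.31 = 0.001696 m/day.
t = 100 / 0.001696 = 5.896e+04 days = 161 years.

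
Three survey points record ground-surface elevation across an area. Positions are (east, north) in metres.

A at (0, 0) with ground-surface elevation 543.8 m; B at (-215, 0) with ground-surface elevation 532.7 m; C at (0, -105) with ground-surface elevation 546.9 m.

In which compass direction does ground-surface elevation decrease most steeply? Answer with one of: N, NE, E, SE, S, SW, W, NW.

NW

∂z/∂x = (532.7 − 543.8) / (-215 − 0) = +0.05163
∂z/∂y = (546.9 − 543.8) / (-105 − 0) = -0.02952
Steepest decrease is along −∇f = (-0.05163 E, +0.02952 N) → northwest.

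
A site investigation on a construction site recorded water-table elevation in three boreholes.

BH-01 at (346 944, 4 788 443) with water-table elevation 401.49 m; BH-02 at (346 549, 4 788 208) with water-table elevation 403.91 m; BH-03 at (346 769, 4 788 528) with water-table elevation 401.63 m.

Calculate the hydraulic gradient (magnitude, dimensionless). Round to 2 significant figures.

0.0059

Differences from BH-01: to BH-02 (Δx, Δy, Δh) = (-395, -235, +2.42); to BH-03 = (-175, 85, +0.14).
Solve a·Δx + b·Δy = Δh: det = (-395)·85 − (-175)·(-235) = -74700.
∂h/∂x = [(+2.42)·85 − (+0.14)·(-235)] / -74700 = -0.003194
∂h/∂y = [(-395)·(+0.14) − (-175)·(+2.42)] / -74700 = -0.004929
|∇h| = √(-0.003194² + -0.004929²) = 0.005873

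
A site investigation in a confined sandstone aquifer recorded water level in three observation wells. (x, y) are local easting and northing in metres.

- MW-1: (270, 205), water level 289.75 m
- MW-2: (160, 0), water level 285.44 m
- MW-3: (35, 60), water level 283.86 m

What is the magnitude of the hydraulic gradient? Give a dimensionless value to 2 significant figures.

0.021

Taking MW-1 as reference: MW-2−MW-1 = (-110, -205, -4.31); MW-3−MW-1 = (-235, -145, -5.89).
Determinant of the coordinate differences = (-110)·(-145) − (-235)·(-205) = -32225.
∂h/∂x = [(-4.31)·(-145) − (-5.89)·(-205)] / -32225 = +0.01808
∂h/∂y = [(-110)·(-5.89) − (-235)·(-4.31)] / -32225 = +0.01133
|∇h| = √(0.01808² + 0.01133²) = 0.02134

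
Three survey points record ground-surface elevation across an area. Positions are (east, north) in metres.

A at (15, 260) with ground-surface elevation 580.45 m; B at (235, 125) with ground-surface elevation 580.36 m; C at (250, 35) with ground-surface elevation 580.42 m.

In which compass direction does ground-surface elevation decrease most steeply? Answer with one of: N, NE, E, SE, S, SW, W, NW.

NE

With z = a·x + b·y + c and A as origin, the differences give:
  220·a + (-135)·b = -0.09
  235·a + (-225)·b = -0.03
Eliminate b (×(-225) and ×(-135), subtract): -17775·a = 16.200 → a = ∂z/∂x = -0.0009114
Back-substitute: b = ∂z/∂y = -0.0008186.
Steepest decrease is along −∇f = (+0.0009114 E, +0.0008186 N) → northeast.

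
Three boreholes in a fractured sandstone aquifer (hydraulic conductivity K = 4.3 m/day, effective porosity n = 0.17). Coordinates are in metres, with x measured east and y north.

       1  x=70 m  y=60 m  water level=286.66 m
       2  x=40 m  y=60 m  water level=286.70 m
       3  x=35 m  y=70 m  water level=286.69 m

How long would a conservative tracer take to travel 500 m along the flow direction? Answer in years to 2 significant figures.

25 years

Differences from 1: to 2 (Δx, Δy, Δh) = (-30, 0, +0.04); to 3 = (-35, 10, +0.03).
Determinant of the coordinate differences = (-30)·10 − (-35)·0 = -300.
∂h/∂x = [(+0.04)·10 − (+0.03)·0] / -300 = -0.001333
∂h/∂y = [(-30)·(+0.03) − (-35)·(+0.04)] / -300 = -0.001667
|∇h| = √(-0.001333² + -0.001667²) = 0.002134
Seepage velocity v = K·i/n = 4.3 × 0.002134 / 0.17 = 0.05398 m/day.
t = 500 / 0.05398 = 9263 days = 25.4 years.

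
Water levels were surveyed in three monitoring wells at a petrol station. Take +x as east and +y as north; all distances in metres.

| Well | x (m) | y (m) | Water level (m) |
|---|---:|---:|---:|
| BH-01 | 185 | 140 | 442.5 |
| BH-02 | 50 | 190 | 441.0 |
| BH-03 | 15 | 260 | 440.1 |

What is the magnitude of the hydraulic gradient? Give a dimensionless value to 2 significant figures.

Differences from BH-01: to BH-02 (Δx, Δy, Δh) = (-135, 50, -1.5); to BH-03 = (-170, 120, -2.4).
Determinant of the coordinate differences = (-135)·120 − (-170)·50 = -7700.
∂h/∂x = [(-1.5)·120 − (-2.4)·50] / -7700 = +0.007792
∂h/∂y = [(-135)·(-2.4) − (-170)·(-1.5)] / -7700 = -0.008961
|∇h| = √(0.007792² + -0.008961²) = 0.01187

0.012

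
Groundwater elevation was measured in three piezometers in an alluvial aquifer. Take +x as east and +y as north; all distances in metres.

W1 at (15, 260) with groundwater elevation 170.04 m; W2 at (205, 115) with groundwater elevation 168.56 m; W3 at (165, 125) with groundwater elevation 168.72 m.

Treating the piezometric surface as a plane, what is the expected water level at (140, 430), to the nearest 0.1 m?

Taking W1 as reference: W2−W1 = (190, -145, -1.48); W3−W1 = (150, -135, -1.32).
Solve a·Δx + b·Δy = Δh: det = 190·(-135) − 150·(-145) = -3900.
∂h/∂x = [(-1.48)·(-135) − (-1.32)·(-145)] / -3900 = -0.002154
∂h/∂y = [190·(-1.32) − 150·(-1.48)] / -3900 = +0.007385
h(140, 430) = 170.04 + (-0.002154)·(125) + (+0.007385)·(170) = 170.04 -0.269 +1.255 = 171.026 m.

171.0 m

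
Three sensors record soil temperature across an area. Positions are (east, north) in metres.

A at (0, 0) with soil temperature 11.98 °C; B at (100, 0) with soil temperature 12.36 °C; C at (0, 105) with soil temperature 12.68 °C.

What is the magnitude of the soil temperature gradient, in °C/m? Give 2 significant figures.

∂T/∂x = (12.36 − 11.98) / (100 − 0) = +0.003800
∂T/∂y = (12.68 − 11.98) / (105 − 0) = +0.006667
|∇f| = √(0.003800² + 0.006667²) = 0.007674 °C/m

0.0077 °C/m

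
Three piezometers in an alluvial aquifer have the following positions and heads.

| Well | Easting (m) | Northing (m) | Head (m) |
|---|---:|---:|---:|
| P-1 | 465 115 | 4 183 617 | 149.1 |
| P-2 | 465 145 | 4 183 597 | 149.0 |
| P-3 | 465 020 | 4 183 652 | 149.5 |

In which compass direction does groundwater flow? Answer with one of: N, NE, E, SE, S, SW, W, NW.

Taking P-1 as reference: P-2−P-1 = (30, -20, -0.1); P-3−P-1 = (-95, 35, +0.4).
Determinant of the coordinate differences = 30·35 − (-95)·(-20) = -850.
∂h/∂x = [(-0.1)·35 − (+0.4)·(-20)] / -850 = -0.005294
∂h/∂y = [30·(+0.4) − (-95)·(-0.1)] / -850 = -0.002941
Flow = −∇h = (+0.005294 east, +0.002941 north), which points northeast.

NE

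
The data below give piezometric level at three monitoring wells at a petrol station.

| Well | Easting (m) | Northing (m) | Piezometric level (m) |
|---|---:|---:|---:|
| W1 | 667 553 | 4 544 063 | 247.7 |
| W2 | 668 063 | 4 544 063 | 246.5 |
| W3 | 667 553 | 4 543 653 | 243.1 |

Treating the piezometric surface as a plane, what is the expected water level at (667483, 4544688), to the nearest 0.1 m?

∂h/∂x = (246.5 − 247.7) / (668063 − 667553) = -0.002353
∂h/∂y = (243.1 − 247.7) / (4543653 − 4544063) = +0.01122
h(667483, 4544688) = 247.7 + (-0.002353)·(-70) + (+0.01122)·(625) = 247.7 +0.165 +7.012 = 254.877 m.

254.9 m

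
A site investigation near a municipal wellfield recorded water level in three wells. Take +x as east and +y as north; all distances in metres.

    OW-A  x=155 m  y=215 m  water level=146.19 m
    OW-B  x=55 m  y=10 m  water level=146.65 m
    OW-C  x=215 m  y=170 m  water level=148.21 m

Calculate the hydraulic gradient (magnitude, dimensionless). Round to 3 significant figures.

Differences from OW-A: to OW-B (Δx, Δy, Δh) = (-100, -205, +0.46); to OW-C = (60, -45, +2.02).
Solve a·Δx + b·Δy = Δh: det = (-100)·(-45) − 60·(-205) = 16800.
∂h/∂x = [(+0.46)·(-45) − (+2.02)·(-205)] / 16800 = +0.02342
∂h/∂y = [(-100)·(+2.02) − 60·(+0.46)] / 16800 = -0.01367
|∇h| = √(0.02342² + -0.01367²) = 0.02712

0.0271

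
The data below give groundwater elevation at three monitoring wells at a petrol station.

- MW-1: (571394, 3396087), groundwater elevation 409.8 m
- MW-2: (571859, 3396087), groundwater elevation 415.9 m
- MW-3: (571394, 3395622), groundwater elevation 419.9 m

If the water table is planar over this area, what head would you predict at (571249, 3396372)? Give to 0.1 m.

401.7 m

∂h/∂x = (415.9 − 409.8) / (571859 − 571394) = +0.01312
∂h/∂y = (419.9 − 409.8) / (3395622 − 3396087) = -0.02172
h(571249, 3396372) = 409.8 + (+0.01312)·(-145) + (-0.02172)·(285) = 409.8 -1.902 -6.190 = 401.708 m.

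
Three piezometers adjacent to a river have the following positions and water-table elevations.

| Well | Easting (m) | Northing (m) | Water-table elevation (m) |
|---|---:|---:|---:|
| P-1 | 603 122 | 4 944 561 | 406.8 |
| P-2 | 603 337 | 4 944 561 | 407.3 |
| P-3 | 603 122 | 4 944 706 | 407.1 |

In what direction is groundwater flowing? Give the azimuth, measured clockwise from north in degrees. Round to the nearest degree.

∂h/∂x = (407.3 − 406.8) / (603337 − 603122) = +0.002326
∂h/∂y = (407.1 − 406.8) / (4944706 − 4944561) = +0.002069
Flow direction (−∇h) has components (-0.002326 E, -0.002069 N).
Azimuth = atan2(E, N) = atan2(-0.002326, -0.002069) = 228.3° ≈ 228°.

228°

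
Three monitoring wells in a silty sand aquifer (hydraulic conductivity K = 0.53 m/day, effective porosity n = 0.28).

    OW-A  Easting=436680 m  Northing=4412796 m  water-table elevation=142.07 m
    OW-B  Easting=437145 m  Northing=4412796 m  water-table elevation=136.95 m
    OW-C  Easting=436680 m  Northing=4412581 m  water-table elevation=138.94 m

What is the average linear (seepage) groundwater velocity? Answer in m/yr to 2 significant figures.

∂h/∂x = (136.95 − 142.07) / (437145 − 436680) = -0.01101
∂h/∂y = (138.94 − 142.07) / (4412581 − 4412796) = +0.01456
|∇h| = √(-0.01101² + 0.01456²) = 0.01825
Seepage velocity v = K·i/n = 0.53 × 0.01825 / 0.28 = 0.03454 m/day = 12.62 m/yr.

13 m/yr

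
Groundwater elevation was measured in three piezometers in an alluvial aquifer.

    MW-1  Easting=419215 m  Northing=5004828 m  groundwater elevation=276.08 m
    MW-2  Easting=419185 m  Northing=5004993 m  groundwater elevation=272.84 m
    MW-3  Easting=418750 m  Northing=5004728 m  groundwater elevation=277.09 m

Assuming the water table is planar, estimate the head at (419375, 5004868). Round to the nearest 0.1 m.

275.6 m

Three-point gradient (reference MW-1): Δ to MW-2 = (-30, 165, -3.24), Δ to MW-3 = (-465, -100, +1.01).
∂h/∂x = +0.001974, ∂h/∂y = -0.01928 (det = 79725).
h(419375, 5004868) = 276.08 + (+0.001974)·(160) + (-0.01928)·(40) = 276.08 +0.316 -0.771 = 275.625 m.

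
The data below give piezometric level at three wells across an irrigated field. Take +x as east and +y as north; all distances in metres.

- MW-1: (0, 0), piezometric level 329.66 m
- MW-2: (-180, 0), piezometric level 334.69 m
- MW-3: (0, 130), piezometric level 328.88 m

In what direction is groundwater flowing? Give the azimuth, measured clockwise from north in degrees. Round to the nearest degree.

∂h/∂x = (334.69 − 329.66) / (-180 − 0) = -0.02794
∂h/∂y = (328.88 − 329.66) / (130 − 0) = -0.006000
Flow direction (−∇h) has components (+0.02794 E, +0.006000 N).
Azimuth = atan2(E, N) = atan2(+0.02794, +0.006000) = 77.9° ≈ 078°.

078°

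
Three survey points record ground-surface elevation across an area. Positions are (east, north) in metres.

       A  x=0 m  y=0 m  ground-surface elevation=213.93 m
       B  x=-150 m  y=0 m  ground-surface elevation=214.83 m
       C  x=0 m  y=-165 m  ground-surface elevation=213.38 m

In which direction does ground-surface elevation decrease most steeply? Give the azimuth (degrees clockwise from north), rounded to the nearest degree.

119°

∂z/∂x = (214.83 − 213.93) / (-150 − 0) = -0.006000
∂z/∂y = (213.38 − 213.93) / (-165 − 0) = +0.003333
Steepest decrease is along −∇f: components (+0.006000 E, -0.003333 N).
Azimuth = atan2(+0.006000, -0.003333) = 119.1° ≈ 119°.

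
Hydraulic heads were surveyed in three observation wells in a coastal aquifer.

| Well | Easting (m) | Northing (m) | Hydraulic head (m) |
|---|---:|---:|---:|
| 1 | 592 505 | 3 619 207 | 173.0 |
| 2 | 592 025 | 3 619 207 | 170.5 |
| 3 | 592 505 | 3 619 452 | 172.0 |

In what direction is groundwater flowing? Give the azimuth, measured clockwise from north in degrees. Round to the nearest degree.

∂h/∂x = (170.5 − 173.0) / (592025 − 592505) = +0.005208
∂h/∂y = (172.0 − 173.0) / (3619452 − 3619207) = -0.004082
Flow direction (−∇h) has components (-0.005208 E, +0.004082 N).
Azimuth = atan2(E, N) = atan2(-0.005208, +0.004082) = 308.1° ≈ 308°.

308°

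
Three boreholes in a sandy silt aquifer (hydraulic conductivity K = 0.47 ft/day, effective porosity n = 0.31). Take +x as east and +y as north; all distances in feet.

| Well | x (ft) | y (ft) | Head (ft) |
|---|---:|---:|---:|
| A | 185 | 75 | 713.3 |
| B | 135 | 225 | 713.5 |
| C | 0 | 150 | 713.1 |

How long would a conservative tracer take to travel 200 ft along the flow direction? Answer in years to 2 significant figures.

130 years

Taking A as reference: B−A = (-50, 150, +0.2); C−A = (-185, 75, -0.2).
Determinant of the coordinate differences = (-50)·75 − (-185)·150 = 24000.
∂h/∂x = [(+0.2)·75 − (-0.2)·150] / 24000 = +0.001875
∂h/∂y = [(-50)·(-0.2) − (-185)·(+0.2)] / 24000 = +0.001958
|∇h| = √(0.001875² + 0.001958²) = 0.002711
Seepage velocity v = K·i/n = 0.47 × 0.002711 / 0.31 = 0.00411 ft/day.
t = 200 / 0.00411 = 4.866e+04 days = 133 years.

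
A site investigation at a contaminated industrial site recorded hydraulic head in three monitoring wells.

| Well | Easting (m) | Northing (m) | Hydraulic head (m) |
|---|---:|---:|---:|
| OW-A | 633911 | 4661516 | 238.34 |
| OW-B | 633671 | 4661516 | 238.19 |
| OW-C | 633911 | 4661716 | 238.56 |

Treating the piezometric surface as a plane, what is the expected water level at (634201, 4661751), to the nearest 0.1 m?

238.8 m

∂h/∂x = (238.19 − 238.34) / (633671 − 633911) = +0.0006250
∂h/∂y = (238.56 − 238.34) / (4661716 − 4661516) = +0.001100
h(634201, 4661751) = 238.34 + (+0.0006250)·(290) + (+0.001100)·(235) = 238.34 +0.181 +0.258 = 238.780 m.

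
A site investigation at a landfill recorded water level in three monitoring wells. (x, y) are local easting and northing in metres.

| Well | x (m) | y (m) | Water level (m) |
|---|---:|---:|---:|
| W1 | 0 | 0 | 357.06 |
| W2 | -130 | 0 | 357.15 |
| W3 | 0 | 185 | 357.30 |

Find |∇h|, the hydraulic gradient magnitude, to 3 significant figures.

∂h/∂x = (357.15 − 357.06) / (-130 − 0) = -0.0006923
∂h/∂y = (357.30 − 357.06) / (185 − 0) = +0.001297
|∇h| = √(-0.0006923² + 0.001297²) = 0.00147

0.00147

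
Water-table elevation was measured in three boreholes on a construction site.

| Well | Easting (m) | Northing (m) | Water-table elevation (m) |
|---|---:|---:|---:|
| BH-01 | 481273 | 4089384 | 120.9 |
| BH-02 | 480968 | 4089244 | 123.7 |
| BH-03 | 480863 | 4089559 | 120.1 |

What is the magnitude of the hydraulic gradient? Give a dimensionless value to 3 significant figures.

Differences from BH-01: to BH-02 (Δx, Δy, Δh) = (-305, -140, +2.8); to BH-03 = (-410, 175, -0.8).
Solve a·Δx + b·Δy = Δh: det = (-305)·175 − (-410)·(-140) = -110775.
∂h/∂x = [(+2.8)·175 − (-0.8)·(-140)] / -110775 = -0.003412
∂h/∂y = [(-305)·(-0.8) − (-410)·(+2.8)] / -110775 = -0.01257
|∇h| = √(-0.003412² + -0.01257²) = 0.01302

0.0130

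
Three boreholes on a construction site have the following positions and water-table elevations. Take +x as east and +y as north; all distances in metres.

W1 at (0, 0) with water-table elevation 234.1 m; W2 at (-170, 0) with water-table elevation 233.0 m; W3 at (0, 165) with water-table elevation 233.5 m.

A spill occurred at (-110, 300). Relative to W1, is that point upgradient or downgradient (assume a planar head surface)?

downgradient

∂h/∂x = (233.0 − 234.1) / (-170 − 0) = +0.006471
∂h/∂y = (233.5 − 234.1) / (165 − 0) = -0.003636
Head at (-110, 300) = 234.1 + (+0.006471)·(-110) + (-0.003636)·(300) = 232.30 m.
That is lower than the 234.1 m at W1, so the point is downgradient.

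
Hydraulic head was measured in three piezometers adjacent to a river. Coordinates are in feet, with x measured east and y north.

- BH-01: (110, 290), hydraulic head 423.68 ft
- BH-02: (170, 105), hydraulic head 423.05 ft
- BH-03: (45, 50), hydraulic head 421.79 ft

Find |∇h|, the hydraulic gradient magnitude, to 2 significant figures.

0.0095

Three-point gradient (reference BH-01): Δ to BH-02 = (60, -185, -0.63), Δ to BH-03 = (-65, -240, -1.89).
∂h/∂x = +0.007510, ∂h/∂y = +0.005841 (det = -26425).
|∇h| = √(0.007510² + 0.005841²) = 0.009514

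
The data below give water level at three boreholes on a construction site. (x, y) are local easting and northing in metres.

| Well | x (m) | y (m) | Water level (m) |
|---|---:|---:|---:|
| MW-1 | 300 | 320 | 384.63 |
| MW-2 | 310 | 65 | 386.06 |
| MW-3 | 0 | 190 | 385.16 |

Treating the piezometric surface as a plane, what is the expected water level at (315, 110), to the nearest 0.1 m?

385.8 m

Three-point gradient (reference MW-1): Δ to MW-2 = (10, -255, +1.43), Δ to MW-3 = (-300, -130, +0.53).
∂h/∂x = +0.0006523, ∂h/∂y = -0.005582 (det = -77800).
h(315, 110) = 384.63 + (+0.0006523)·(15) + (-0.005582)·(-210) = 384.63 +0.010 +1.172 = 385.812 m.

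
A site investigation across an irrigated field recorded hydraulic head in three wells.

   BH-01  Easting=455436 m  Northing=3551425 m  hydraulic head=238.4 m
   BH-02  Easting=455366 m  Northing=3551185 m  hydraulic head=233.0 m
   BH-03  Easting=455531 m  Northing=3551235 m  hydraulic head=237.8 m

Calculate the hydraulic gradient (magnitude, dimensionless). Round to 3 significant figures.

0.0289

With h = a·x + b·y + c and BH-01 as origin, the differences give:
  (-70)·a + (-240)·b = -5.4
  95·a + (-190)·b = -0.6
Eliminate b (×(-190) and ×(-240), subtract): 36100·a = 882.00 → a = ∂h/∂x = +0.02443
Back-substitute: b = ∂h/∂y = +0.01537.
|∇h| = √(0.02443² + 0.01537²) = 0.02886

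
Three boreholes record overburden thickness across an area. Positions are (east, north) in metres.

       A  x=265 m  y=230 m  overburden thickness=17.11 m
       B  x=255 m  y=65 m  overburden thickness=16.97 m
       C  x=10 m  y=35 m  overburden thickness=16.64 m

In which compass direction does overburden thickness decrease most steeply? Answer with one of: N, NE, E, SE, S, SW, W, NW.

SW

Differences from A: to B (Δx, Δy, Δh) = (-10, -165, -0.14); to C = (-255, -195, -0.47).
Determinant of the coordinate differences = (-10)·(-195) − (-255)·(-165) = -40125.
∂d/∂x = [(-0.14)·(-195) − (-0.47)·(-165)] / -40125 = +0.001252
∂d/∂y = [(-10)·(-0.47) − (-255)·(-0.14)] / -40125 = +0.0007726
Steepest decrease is along −∇f = (-0.001252 E, -0.0007726 N) → southwest.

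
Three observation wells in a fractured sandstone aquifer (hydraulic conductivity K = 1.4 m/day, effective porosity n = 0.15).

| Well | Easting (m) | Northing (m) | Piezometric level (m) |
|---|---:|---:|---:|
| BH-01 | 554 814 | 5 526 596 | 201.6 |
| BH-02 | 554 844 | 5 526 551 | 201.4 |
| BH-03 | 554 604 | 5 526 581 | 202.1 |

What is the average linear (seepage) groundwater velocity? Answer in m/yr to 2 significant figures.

13 m/yr

With h = a·x + b·y + c and BH-01 as origin, the differences give:
  30·a + (-45)·b = -0.2
  (-210)·a + (-15)·b = +0.5
Eliminate b (×(-15) and ×(-45), subtract): -9900·a = 25.50 → a = ∂h/∂x = -0.002576
Back-substitute: b = ∂h/∂y = +0.002727.
|∇h| = √(-0.002576² + 0.002727²) = 0.003751
Seepage velocity v = K·i/n = 1.4 × 0.003751 / 0.15 = 0.03501 m/day = 12.79 m/yr.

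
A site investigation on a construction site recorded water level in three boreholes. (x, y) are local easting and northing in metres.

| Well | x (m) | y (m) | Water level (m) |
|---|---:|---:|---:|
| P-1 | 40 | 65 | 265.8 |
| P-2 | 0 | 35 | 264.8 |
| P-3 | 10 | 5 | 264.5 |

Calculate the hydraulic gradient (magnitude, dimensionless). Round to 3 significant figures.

With h = a·x + b·y + c and P-1 as origin, the differences give:
  (-40)·a + (-30)·b = -1.0
  (-30)·a + (-60)·b = -1.3
Eliminate b (×(-60) and ×(-30), subtract): 1500·a = 21.00 → a = ∂h/∂x = +0.01400
Back-substitute: b = ∂h/∂y = +0.01467.
|∇h| = √(0.01400² + 0.01467²) = 0.02028

0.0203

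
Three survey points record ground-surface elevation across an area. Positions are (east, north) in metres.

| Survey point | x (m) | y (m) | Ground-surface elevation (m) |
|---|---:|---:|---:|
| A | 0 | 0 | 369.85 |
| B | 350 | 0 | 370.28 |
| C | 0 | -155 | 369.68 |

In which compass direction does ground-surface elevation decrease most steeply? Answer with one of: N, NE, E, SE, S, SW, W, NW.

SW

∂z/∂x = (370.28 − 369.85) / (350 − 0) = +0.001229
∂z/∂y = (369.68 − 369.85) / (-155 − 0) = +0.001097
Steepest decrease is along −∇f = (-0.001229 E, -0.001097 N) → southwest.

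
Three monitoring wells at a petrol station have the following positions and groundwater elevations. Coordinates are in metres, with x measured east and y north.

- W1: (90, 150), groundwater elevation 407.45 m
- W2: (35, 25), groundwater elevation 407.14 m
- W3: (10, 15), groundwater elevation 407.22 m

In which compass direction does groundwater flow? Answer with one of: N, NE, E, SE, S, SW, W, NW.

Differences from W1: to W2 (Δx, Δy, Δh) = (-55, -125, -0.31); to W3 = (-80, -135, -0.23).
Determinant of the coordinate differences = (-55)·(-135) − (-80)·(-125) = -2575.
∂h/∂x = [(-0.31)·(-135) − (-0.23)·(-125)] / -2575 = -0.005087
∂h/∂y = [(-55)·(-0.23) − (-80)·(-0.31)] / -2575 = +0.004718
Flow = −∇h = (+0.005087 east, -0.004718 north), which points southeast.

SE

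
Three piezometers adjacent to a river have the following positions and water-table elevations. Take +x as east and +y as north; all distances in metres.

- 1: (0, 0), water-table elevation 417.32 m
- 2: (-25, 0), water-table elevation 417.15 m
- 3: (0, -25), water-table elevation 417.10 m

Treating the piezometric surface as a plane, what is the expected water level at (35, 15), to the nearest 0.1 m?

417.7 m

∂h/∂x = (417.15 − 417.32) / (-25 − 0) = +0.006800
∂h/∂y = (417.10 − 417.32) / (-25 − 0) = +0.008800
h(35, 15) = 417.32 + (+0.006800)·(35) + (+0.008800)·(15) = 417.32 +0.238 +0.132 = 417.690 m.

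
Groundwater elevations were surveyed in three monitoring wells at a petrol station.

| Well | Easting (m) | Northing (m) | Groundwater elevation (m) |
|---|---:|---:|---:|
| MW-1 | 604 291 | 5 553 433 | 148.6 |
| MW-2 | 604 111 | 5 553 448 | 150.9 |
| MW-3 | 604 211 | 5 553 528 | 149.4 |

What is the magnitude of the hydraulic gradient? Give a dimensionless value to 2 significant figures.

0.013

Three-point gradient (reference MW-1): Δ to MW-2 = (-180, 15, +2.3), Δ to MW-3 = (-80, 95, +0.8).
∂h/∂x = -0.01299, ∂h/∂y = -0.002516 (det = -15900).
|∇h| = √(-0.01299² + -0.002516²) = 0.01323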